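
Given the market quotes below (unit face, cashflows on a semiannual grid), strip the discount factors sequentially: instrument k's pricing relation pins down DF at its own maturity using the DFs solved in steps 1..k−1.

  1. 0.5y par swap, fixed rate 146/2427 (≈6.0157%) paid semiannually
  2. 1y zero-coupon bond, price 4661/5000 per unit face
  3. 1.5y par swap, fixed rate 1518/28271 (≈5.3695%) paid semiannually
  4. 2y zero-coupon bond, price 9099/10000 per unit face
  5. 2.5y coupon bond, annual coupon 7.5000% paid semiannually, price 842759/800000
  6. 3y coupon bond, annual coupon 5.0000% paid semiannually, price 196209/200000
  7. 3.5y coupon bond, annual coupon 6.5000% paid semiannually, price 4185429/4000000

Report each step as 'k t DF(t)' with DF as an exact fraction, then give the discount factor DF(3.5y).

step 1 [0.5y] swap r/2=73/2427: DF=(1 − 73/2427·(0))/(1+73/2427) = 2427/2500 ≈ 0.970800
step 2 [1y] zero: DF = P = 4661/5000 ≈ 0.932200
step 3 [1.5y] swap r/2=759/28271: DF=(1 − 759/28271·(0.970800+0.932200))/(1+759/28271) = 9241/10000 ≈ 0.924100
step 4 [2y] zero: DF = P = 9099/10000 ≈ 0.909900
step 5 [2.5y] bond c/2=3/80: DF=(842759/800000 − 3/80·(0.970800+0.932200+0.924100+0.909900))/(1+3/80) = 8803/10000 ≈ 0.880300
step 6 [3y] bond c/2=1/40: DF=(196209/200000 − 1/40·(0.970800+0.932200+0.924100+0.909900+0.880300))/(1+1/40) = 1689/2000 ≈ 0.844500
step 7 [3.5y] bond c/2=13/400: DF=(4185429/4000000 − 13/400·(0.970800+0.932200+0.924100+0.909900+0.880300+0.844500))/(1+13/400) = 1683/2000 ≈ 0.841500

1 1/2 2427/2500
2 1 4661/5000
3 3/2 9241/10000
4 2 9099/10000
5 5/2 8803/10000
6 3 1689/2000
7 7/2 1683/2000
DF(3.5y) = 1683/2000 ≈ 0.841500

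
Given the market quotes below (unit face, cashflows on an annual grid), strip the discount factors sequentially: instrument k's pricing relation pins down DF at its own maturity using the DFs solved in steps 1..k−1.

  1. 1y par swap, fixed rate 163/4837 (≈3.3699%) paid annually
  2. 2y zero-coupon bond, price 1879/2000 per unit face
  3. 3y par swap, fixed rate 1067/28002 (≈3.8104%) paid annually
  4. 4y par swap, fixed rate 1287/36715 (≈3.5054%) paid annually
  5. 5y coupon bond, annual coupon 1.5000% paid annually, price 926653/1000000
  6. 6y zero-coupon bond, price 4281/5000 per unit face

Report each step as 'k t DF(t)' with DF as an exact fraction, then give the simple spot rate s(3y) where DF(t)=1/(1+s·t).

1 1 4837/5000
2 2 1879/2000
3 3 8933/10000
4 4 8713/10000
5 5 8587/10000
6 6 4281/5000
s(3y) = (1/(8933/10000) − 1)/(3) = 1067/26799 ≈ 3.9815%

step 1 [1y] swap r/1=163/4837: DF=(1 − 163/4837·(0))/(1+163/4837) = 4837/5000 ≈ 0.967400
step 2 [2y] zero: DF = P = 1879/2000 ≈ 0.939500
step 3 [3y] swap r/1=1067/28002: DF=(1 − 1067/28002·(0.967400+0.939500))/(1+1067/28002) = 8933/10000 ≈ 0.893300
step 4 [4y] swap r/1=1287/36715: DF=(1 − 1287/36715·(0.967400+0.939500+0.893300))/(1+1287/36715) = 8713/10000 ≈ 0.871300
step 5 [5y] bond c/1=3/200: DF=(926653/1000000 − 3/200·(0.967400+0.939500+0.893300+0.871300))/(1+3/200) = 8587/10000 ≈ 0.858700
step 6 [6y] zero: DF = P = 4281/5000 ≈ 0.856200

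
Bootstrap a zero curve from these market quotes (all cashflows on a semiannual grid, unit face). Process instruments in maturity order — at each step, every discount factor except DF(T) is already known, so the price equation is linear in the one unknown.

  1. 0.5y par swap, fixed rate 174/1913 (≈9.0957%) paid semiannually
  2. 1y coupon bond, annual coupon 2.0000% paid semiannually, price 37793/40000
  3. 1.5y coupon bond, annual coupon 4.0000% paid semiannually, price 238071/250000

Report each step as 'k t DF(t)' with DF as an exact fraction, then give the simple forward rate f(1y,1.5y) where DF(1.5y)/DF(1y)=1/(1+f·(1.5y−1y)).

step 1 [0.5y] swap r/2=87/1913: DF=(1 − 87/1913·(0))/(1+87/1913) = 1913/2000 ≈ 0.956500
step 2 [1y] bond c/2=1/100: DF=(37793/40000 − 1/100·(0.956500))/(1+1/100) = 463/500 ≈ 0.926000
step 3 [1.5y] bond c/2=1/50: DF=(238071/250000 − 1/50·(0.956500+0.926000))/(1+1/50) = 8967/10000 ≈ 0.896700

1 1/2 1913/2000
2 1 463/500
3 3/2 8967/10000
f(1y,1.5y) = ((463/500)/(8967/10000) − 1)/(1/2) = 586/8967 ≈ 6.5351%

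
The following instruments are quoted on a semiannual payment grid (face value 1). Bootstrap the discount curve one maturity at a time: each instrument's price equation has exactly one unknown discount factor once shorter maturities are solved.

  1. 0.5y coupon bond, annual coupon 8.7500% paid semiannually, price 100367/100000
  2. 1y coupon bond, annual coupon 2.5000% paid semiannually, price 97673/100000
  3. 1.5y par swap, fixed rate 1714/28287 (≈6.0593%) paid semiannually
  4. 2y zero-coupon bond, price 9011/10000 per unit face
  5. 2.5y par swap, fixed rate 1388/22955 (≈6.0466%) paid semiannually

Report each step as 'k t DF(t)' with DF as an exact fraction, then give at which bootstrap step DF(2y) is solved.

step 1 [0.5y] bond c/2=7/160: DF=(100367/100000 − 7/160·(0))/(1+7/160) = 601/625 ≈ 0.961600
step 2 [1y] bond c/2=1/80: DF=(97673/100000 − 1/80·(0.961600))/(1+1/80) = 1191/1250 ≈ 0.952800
step 3 [1.5y] swap r/2=857/28287: DF=(1 − 857/28287·(0.961600+0.952800))/(1+857/28287) = 9143/10000 ≈ 0.914300
step 4 [2y] zero: DF = P = 9011/10000 ≈ 0.901100
step 5 [2.5y] swap r/2=694/22955: DF=(1 − 694/22955·(0.961600+0.952800+0.914300+0.901100))/(1+694/22955) = 2153/2500 ≈ 0.861200

1 1/2 601/625
2 1 1191/1250
3 3/2 9143/10000
4 2 9011/10000
5 5/2 2153/2500
DF(2y) is solved at step 4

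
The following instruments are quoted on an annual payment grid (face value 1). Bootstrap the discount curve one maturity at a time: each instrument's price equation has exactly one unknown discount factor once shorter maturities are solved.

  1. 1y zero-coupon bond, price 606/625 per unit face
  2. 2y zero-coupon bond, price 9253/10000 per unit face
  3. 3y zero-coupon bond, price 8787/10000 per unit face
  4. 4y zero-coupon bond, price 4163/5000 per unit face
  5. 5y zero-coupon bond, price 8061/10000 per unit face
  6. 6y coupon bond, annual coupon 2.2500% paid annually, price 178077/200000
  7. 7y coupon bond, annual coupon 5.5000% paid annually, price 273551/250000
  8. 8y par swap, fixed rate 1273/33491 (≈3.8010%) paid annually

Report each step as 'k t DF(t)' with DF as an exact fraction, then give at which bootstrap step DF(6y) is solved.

step 1 [1y] zero: DF = P = 606/625 ≈ 0.969600
step 2 [2y] zero: DF = P = 9253/10000 ≈ 0.925300
step 3 [3y] zero: DF = P = 8787/10000 ≈ 0.878700
step 4 [4y] zero: DF = P = 4163/5000 ≈ 0.832600
step 5 [5y] zero: DF = P = 8061/10000 ≈ 0.806100
step 6 [6y] bond c/1=9/400: DF=(178077/200000 − 9/400·(0.969600+0.925300+0.878700+0.832600+0.806100))/(1+9/400) = 7737/10000 ≈ 0.773700
step 7 [7y] bond c/1=11/200: DF=(273551/250000 − 11/200·(0.969600+0.925300+0.878700+0.832600+0.806100+0.773700))/(1+11/200) = 1917/2500 ≈ 0.766800
step 8 [8y] swap r/1=1273/33491: DF=(1 − 1273/33491·(0.969600+0.925300+0.878700+0.832600+0.806100+0.773700+0.766800))/(1+1273/33491) = 3727/5000 ≈ 0.745400

1 1 606/625
2 2 9253/10000
3 3 8787/10000
4 4 4163/5000
5 5 8061/10000
6 6 7737/10000
7 7 1917/2500
8 8 3727/5000
DF(6y) is solved at step 6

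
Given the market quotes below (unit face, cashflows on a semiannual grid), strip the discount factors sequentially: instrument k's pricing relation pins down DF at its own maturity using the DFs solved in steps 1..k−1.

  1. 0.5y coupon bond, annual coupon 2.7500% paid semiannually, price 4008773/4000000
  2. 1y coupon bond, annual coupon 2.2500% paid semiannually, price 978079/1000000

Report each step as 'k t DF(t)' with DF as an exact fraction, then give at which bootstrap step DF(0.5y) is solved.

step 1 [0.5y] bond c/2=11/800: DF=(4008773/4000000 − 11/800·(0))/(1+11/800) = 4943/5000 ≈ 0.988600
step 2 [1y] bond c/2=9/800: DF=(978079/1000000 − 9/800·(0.988600))/(1+9/800) = 4781/5000 ≈ 0.956200

1 1/2 4943/5000
2 1 4781/5000
DF(0.5y) is solved at step 1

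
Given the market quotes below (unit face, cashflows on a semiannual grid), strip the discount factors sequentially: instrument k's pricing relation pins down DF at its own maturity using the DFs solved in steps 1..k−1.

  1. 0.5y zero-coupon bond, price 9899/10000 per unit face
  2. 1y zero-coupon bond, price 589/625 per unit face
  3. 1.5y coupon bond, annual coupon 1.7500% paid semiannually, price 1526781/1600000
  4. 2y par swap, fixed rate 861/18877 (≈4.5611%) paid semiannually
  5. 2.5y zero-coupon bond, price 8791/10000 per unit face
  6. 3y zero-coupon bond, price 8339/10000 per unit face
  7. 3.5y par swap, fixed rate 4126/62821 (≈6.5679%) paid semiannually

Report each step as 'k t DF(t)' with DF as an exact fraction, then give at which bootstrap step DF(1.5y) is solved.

1 1/2 9899/10000
2 1 589/625
3 3/2 2323/2500
4 2 9139/10000
5 5/2 8791/10000
6 3 8339/10000
7 7/2 7937/10000
DF(1.5y) is solved at step 3

step 1 [0.5y] zero: DF = P = 9899/10000 ≈ 0.989900
step 2 [1y] zero: DF = P = 589/625 ≈ 0.942400
step 3 [1.5y] bond c/2=7/800: DF=(1526781/1600000 − 7/800·(0.989900+0.942400))/(1+7/800) = 2323/2500 ≈ 0.929200
step 4 [2y] swap r/2=861/37754: DF=(1 − 861/37754·(0.989900+0.942400+0.929200))/(1+861/37754) = 9139/10000 ≈ 0.913900
step 5 [2.5y] zero: DF = P = 8791/10000 ≈ 0.879100
step 6 [3y] zero: DF = P = 8339/10000 ≈ 0.833900
step 7 [3.5y] swap r/2=2063/62821: DF=(1 − 2063/62821·(0.989900+0.942400+0.929200+0.913900+0.879100+0.833900))/(1+2063/62821) = 7937/10000 ≈ 0.793700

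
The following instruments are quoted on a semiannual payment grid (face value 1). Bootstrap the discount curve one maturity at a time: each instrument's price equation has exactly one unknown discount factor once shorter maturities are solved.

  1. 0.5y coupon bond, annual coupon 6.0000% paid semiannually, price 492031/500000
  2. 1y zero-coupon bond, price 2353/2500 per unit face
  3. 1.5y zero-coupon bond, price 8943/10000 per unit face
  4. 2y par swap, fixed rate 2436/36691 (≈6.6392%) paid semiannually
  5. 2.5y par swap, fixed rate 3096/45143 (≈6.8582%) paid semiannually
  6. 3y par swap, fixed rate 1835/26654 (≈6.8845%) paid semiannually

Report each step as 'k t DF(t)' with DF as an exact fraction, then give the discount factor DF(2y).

step 1 [0.5y] bond c/2=3/100: DF=(492031/500000 − 3/100·(0))/(1+3/100) = 4777/5000 ≈ 0.955400
step 2 [1y] zero: DF = P = 2353/2500 ≈ 0.941200
step 3 [1.5y] zero: DF = P = 8943/10000 ≈ 0.894300
step 4 [2y] swap r/2=1218/36691: DF=(1 − 1218/36691·(0.955400+0.941200+0.894300))/(1+1218/36691) = 4391/5000 ≈ 0.878200
step 5 [2.5y] swap r/2=1548/45143: DF=(1 − 1548/45143·(0.955400+0.941200+0.894300+0.878200))/(1+1548/45143) = 2113/2500 ≈ 0.845200
step 6 [3y] swap r/2=1835/53308: DF=(1 − 1835/53308·(0.955400+0.941200+0.894300+0.878200+0.845200))/(1+1835/53308) = 1633/2000 ≈ 0.816500

1 1/2 4777/5000
2 1 2353/2500
3 3/2 8943/10000
4 2 4391/5000
5 5/2 2113/2500
6 3 1633/2000
DF(2y) = 4391/5000 ≈ 0.878200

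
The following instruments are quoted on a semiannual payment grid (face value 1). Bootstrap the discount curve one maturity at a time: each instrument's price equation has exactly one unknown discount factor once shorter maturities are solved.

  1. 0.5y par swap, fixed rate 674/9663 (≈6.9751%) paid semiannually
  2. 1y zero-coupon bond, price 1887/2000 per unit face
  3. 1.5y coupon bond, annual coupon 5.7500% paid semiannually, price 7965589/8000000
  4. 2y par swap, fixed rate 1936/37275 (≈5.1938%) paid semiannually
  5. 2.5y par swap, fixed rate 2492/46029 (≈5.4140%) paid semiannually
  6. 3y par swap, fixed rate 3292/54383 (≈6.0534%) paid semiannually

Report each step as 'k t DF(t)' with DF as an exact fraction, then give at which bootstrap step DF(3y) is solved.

1 1/2 9663/10000
2 1 1887/2000
3 3/2 1829/2000
4 2 1129/1250
5 5/2 4377/5000
6 3 4177/5000
DF(3y) is solved at step 6

step 1 [0.5y] swap r/2=337/9663: DF=(1 − 337/9663·(0))/(1+337/9663) = 9663/10000 ≈ 0.966300
step 2 [1y] zero: DF = P = 1887/2000 ≈ 0.943500
step 3 [1.5y] bond c/2=23/800: DF=(7965589/8000000 − 23/800·(0.966300+0.943500))/(1+23/800) = 1829/2000 ≈ 0.914500
step 4 [2y] swap r/2=968/37275: DF=(1 − 968/37275·(0.966300+0.943500+0.914500))/(1+968/37275) = 1129/1250 ≈ 0.903200
step 5 [2.5y] swap r/2=1246/46029: DF=(1 − 1246/46029·(0.966300+0.943500+0.914500+0.903200))/(1+1246/46029) = 4377/5000 ≈ 0.875400
step 6 [3y] swap r/2=1646/54383: DF=(1 − 1646/54383·(0.966300+0.943500+0.914500+0.903200+0.875400))/(1+1646/54383) = 4177/5000 ≈ 0.835400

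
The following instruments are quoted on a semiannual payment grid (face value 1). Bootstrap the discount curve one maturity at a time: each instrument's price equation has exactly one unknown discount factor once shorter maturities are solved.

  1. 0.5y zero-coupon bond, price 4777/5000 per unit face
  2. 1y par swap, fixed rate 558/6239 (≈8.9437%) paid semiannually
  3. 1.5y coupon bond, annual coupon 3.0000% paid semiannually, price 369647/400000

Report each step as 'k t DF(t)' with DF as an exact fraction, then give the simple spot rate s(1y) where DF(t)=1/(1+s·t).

1 1/2 4777/5000
2 1 9163/10000
3 3/2 2207/2500
s(1y) = (1/(9163/10000) − 1)/(1) = 837/9163 ≈ 9.1346%

step 1 [0.5y] zero: DF = P = 4777/5000 ≈ 0.955400
step 2 [1y] swap r/2=279/6239: DF=(1 − 279/6239·(0.955400))/(1+279/6239) = 9163/10000 ≈ 0.916300
step 3 [1.5y] bond c/2=3/200: DF=(369647/400000 − 3/200·(0.955400+0.916300))/(1+3/200) = 2207/2500 ≈ 0.882800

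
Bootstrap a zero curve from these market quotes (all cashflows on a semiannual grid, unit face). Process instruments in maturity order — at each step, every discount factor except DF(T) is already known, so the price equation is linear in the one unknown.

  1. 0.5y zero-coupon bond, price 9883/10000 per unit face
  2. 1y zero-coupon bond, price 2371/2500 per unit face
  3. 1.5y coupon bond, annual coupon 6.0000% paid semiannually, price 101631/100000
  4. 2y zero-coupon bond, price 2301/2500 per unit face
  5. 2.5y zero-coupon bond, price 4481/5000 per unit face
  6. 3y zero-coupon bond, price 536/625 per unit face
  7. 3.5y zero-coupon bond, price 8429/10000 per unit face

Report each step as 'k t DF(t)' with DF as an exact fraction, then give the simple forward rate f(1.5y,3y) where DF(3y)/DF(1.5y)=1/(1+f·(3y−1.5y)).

1 1/2 9883/10000
2 1 2371/2500
3 3/2 9303/10000
4 2 2301/2500
5 5/2 4481/5000
6 3 536/625
7 7/2 8429/10000
f(1.5y,3y) = ((9303/10000)/(536/625) − 1)/(3/2) = 727/12864 ≈ 5.6514%

step 1 [0.5y] zero: DF = P = 9883/10000 ≈ 0.988300
step 2 [1y] zero: DF = P = 2371/2500 ≈ 0.948400
step 3 [1.5y] bond c/2=3/100: DF=(101631/100000 − 3/100·(0.988300+0.948400))/(1+3/100) = 9303/10000 ≈ 0.930300
step 4 [2y] zero: DF = P = 2301/2500 ≈ 0.920400
step 5 [2.5y] zero: DF = P = 4481/5000 ≈ 0.896200
step 6 [3y] zero: DF = P = 536/625 ≈ 0.857600
step 7 [3.5y] zero: DF = P = 8429/10000 ≈ 0.842900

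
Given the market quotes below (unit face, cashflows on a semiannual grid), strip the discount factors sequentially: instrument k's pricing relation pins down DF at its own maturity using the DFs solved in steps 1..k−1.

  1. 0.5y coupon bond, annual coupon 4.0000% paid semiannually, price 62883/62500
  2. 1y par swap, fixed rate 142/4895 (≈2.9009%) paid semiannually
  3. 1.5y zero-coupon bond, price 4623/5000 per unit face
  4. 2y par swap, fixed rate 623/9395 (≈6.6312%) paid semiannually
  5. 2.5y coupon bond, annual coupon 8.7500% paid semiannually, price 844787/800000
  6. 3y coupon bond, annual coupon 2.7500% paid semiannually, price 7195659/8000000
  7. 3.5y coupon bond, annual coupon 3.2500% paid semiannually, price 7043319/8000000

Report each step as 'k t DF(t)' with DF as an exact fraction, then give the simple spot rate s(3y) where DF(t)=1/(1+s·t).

step 1 [0.5y] bond c/2=1/50: DF=(62883/62500 − 1/50·(0))/(1+1/50) = 1233/1250 ≈ 0.986400
step 2 [1y] swap r/2=71/4895: DF=(1 − 71/4895·(0.986400))/(1+71/4895) = 2429/2500 ≈ 0.971600
step 3 [1.5y] zero: DF = P = 4623/5000 ≈ 0.924600
step 4 [2y] swap r/2=623/18790: DF=(1 − 623/18790·(0.986400+0.971600+0.924600))/(1+623/18790) = 4377/5000 ≈ 0.875400
step 5 [2.5y] bond c/2=7/160: DF=(844787/800000 − 7/160·(0.986400+0.971600+0.924600+0.875400))/(1+7/160) = 4271/5000 ≈ 0.854200
step 6 [3y] bond c/2=11/800: DF=(7195659/8000000 − 11/800·(0.986400+0.971600+0.924600+0.875400+0.854200))/(1+11/800) = 8247/10000 ≈ 0.824700
step 7 [3.5y] bond c/2=13/800: DF=(7043319/8000000 − 13/800·(0.986400+0.971600+0.924600+0.875400+0.854200+0.824700))/(1+13/800) = 3897/5000 ≈ 0.779400

1 1/2 1233/1250
2 1 2429/2500
3 3/2 4623/5000
4 2 4377/5000
5 5/2 4271/5000
6 3 8247/10000
7 7/2 3897/5000
s(3y) = (1/(8247/10000) − 1)/(3) = 1753/24741 ≈ 7.0854%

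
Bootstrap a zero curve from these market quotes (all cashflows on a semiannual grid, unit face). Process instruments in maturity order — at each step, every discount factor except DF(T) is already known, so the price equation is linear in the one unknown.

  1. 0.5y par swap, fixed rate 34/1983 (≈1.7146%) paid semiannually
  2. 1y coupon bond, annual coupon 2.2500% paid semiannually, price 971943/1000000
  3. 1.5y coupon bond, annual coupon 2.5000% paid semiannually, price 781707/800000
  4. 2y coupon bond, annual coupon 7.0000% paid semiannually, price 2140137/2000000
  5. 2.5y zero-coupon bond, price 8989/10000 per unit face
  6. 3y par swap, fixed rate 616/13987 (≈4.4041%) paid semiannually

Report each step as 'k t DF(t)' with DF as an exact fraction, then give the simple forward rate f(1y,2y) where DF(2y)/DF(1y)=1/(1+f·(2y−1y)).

step 1 [0.5y] swap r/2=17/1983: DF=(1 − 17/1983·(0))/(1+17/1983) = 1983/2000 ≈ 0.991500
step 2 [1y] bond c/2=9/800: DF=(971943/1000000 − 9/800·(0.991500))/(1+9/800) = 9501/10000 ≈ 0.950100
step 3 [1.5y] bond c/2=1/80: DF=(781707/800000 − 1/80·(0.991500+0.950100))/(1+1/80) = 9411/10000 ≈ 0.941100
step 4 [2y] bond c/2=7/200: DF=(2140137/2000000 − 7/200·(0.991500+0.950100+0.941100))/(1+7/200) = 2341/2500 ≈ 0.936400
step 5 [2.5y] zero: DF = P = 8989/10000 ≈ 0.898900
step 6 [3y] swap r/2=308/13987: DF=(1 − 308/13987·(0.991500+0.950100+0.941100+0.936400+0.898900))/(1+308/13987) = 548/625 ≈ 0.876800

1 1/2 1983/2000
2 1 9501/10000
3 3/2 9411/10000
4 2 2341/2500
5 5/2 8989/10000
6 3 548/625
f(1y,2y) = ((9501/10000)/(2341/2500) − 1)/(1) = 137/9364 ≈ 1.4630%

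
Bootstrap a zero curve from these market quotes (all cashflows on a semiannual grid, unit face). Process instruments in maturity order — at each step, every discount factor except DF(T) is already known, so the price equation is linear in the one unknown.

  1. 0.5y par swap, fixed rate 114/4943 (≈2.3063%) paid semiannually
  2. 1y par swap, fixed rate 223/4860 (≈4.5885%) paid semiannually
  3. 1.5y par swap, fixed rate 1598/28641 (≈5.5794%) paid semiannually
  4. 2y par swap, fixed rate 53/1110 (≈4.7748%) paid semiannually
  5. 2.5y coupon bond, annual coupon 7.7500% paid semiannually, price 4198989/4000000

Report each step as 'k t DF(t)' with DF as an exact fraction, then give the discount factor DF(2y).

step 1 [0.5y] swap r/2=57/4943: DF=(1 − 57/4943·(0))/(1+57/4943) = 4943/5000 ≈ 0.988600
step 2 [1y] swap r/2=223/9720: DF=(1 − 223/9720·(0.988600))/(1+223/9720) = 4777/5000 ≈ 0.955400
step 3 [1.5y] swap r/2=799/28641: DF=(1 − 799/28641·(0.988600+0.955400))/(1+799/28641) = 9201/10000 ≈ 0.920100
step 4 [2y] swap r/2=53/2220: DF=(1 − 53/2220·(0.988600+0.955400+0.920100))/(1+53/2220) = 9099/10000 ≈ 0.909900
step 5 [2.5y] bond c/2=31/800: DF=(4198989/4000000 − 31/800·(0.988600+0.955400+0.920100+0.909900))/(1+31/800) = 4349/5000 ≈ 0.869800

1 1/2 4943/5000
2 1 4777/5000
3 3/2 9201/10000
4 2 9099/10000
5 5/2 4349/5000
DF(2y) = 9099/10000 ≈ 0.909900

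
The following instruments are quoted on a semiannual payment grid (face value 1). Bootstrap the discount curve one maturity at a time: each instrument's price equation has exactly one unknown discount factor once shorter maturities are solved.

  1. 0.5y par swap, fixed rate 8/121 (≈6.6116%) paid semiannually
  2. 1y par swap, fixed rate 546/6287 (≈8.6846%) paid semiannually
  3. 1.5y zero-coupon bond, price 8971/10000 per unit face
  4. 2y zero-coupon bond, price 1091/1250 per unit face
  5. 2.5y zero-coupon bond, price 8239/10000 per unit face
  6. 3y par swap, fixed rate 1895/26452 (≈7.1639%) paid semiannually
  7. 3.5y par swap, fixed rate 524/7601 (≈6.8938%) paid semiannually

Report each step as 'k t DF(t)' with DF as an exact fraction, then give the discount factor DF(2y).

step 1 [0.5y] swap r/2=4/121: DF=(1 − 4/121·(0))/(1+4/121) = 121/125 ≈ 0.968000
step 2 [1y] swap r/2=273/6287: DF=(1 − 273/6287·(0.968000))/(1+273/6287) = 9181/10000 ≈ 0.918100
step 3 [1.5y] zero: DF = P = 8971/10000 ≈ 0.897100
step 4 [2y] zero: DF = P = 1091/1250 ≈ 0.872800
step 5 [2.5y] zero: DF = P = 8239/10000 ≈ 0.823900
step 6 [3y] swap r/2=1895/52904: DF=(1 − 1895/52904·(0.968000+0.918100+0.897100+0.872800+0.823900))/(1+1895/52904) = 1621/2000 ≈ 0.810500
step 7 [3.5y] swap r/2=262/7601: DF=(1 − 262/7601·(0.968000+0.918100+0.897100+0.872800+0.823900+0.810500))/(1+262/7601) = 494/625 ≈ 0.790400

1 1/2 121/125
2 1 9181/10000
3 3/2 8971/10000
4 2 1091/1250
5 5/2 8239/10000
6 3 1621/2000
7 7/2 494/625
DF(2y) = 1091/1250 ≈ 0.872800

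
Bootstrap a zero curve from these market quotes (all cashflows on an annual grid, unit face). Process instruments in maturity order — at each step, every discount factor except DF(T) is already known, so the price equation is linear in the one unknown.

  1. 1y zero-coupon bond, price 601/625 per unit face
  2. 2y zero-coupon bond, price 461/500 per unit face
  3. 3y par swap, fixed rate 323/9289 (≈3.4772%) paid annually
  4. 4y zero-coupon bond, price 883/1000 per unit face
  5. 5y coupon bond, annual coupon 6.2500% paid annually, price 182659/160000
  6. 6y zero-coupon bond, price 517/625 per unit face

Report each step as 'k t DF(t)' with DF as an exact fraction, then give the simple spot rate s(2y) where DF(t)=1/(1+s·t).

1 1 601/625
2 2 461/500
3 3 9031/10000
4 4 883/1000
5 5 4293/5000
6 6 517/625
s(2y) = (1/(461/500) − 1)/(2) = 39/922 ≈ 4.2299%

step 1 [1y] zero: DF = P = 601/625 ≈ 0.961600
step 2 [2y] zero: DF = P = 461/500 ≈ 0.922000
step 3 [3y] swap r/1=323/9289: DF=(1 − 323/9289·(0.961600+0.922000))/(1+323/9289) = 9031/10000 ≈ 0.903100
step 4 [4y] zero: DF = P = 883/1000 ≈ 0.883000
step 5 [5y] bond c/1=1/16: DF=(182659/160000 − 1/16·(0.961600+0.922000+0.903100+0.883000))/(1+1/16) = 4293/5000 ≈ 0.858600
step 6 [6y] zero: DF = P = 517/625 ≈ 0.827200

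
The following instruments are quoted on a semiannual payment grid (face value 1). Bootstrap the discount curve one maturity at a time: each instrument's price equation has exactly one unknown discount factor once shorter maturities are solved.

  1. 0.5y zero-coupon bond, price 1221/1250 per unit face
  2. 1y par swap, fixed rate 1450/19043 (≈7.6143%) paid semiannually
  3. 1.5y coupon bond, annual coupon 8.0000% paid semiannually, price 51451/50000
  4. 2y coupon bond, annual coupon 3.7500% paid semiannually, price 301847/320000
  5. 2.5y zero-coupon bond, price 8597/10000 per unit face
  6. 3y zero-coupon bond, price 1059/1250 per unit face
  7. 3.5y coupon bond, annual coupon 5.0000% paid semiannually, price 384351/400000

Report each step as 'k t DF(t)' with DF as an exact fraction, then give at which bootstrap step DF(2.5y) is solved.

step 1 [0.5y] zero: DF = P = 1221/1250 ≈ 0.976800
step 2 [1y] swap r/2=725/19043: DF=(1 − 725/19043·(0.976800))/(1+725/19043) = 371/400 ≈ 0.927500
step 3 [1.5y] bond c/2=1/25: DF=(51451/50000 − 1/25·(0.976800+0.927500))/(1+1/25) = 4581/5000 ≈ 0.916200
step 4 [2y] bond c/2=3/160: DF=(301847/320000 − 3/160·(0.976800+0.927500+0.916200))/(1+3/160) = 437/500 ≈ 0.874000
step 5 [2.5y] zero: DF = P = 8597/10000 ≈ 0.859700
step 6 [3y] zero: DF = P = 1059/1250 ≈ 0.847200
step 7 [3.5y] bond c/2=1/40: DF=(384351/400000 − 1/40·(0.976800+0.927500+0.916200+0.874000+0.859700+0.847200))/(1+1/40) = 8057/10000 ≈ 0.805700

1 1/2 1221/1250
2 1 371/400
3 3/2 4581/5000
4 2 437/500
5 5/2 8597/10000
6 3 1059/1250
7 7/2 8057/10000
DF(2.5y) is solved at step 5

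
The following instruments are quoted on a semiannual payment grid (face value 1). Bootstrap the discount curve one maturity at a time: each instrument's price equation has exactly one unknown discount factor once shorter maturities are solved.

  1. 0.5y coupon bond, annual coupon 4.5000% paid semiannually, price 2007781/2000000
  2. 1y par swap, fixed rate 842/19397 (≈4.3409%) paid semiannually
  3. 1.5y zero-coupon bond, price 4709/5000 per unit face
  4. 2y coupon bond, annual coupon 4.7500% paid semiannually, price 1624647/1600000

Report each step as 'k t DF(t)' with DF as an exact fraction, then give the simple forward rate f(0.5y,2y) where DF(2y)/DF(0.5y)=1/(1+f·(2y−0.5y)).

1 1/2 4909/5000
2 1 9579/10000
3 3/2 4709/5000
4 2 37/40
f(0.5y,2y) = ((4909/5000)/(37/40) − 1)/(3/2) = 568/13875 ≈ 4.0937%

step 1 [0.5y] bond c/2=9/400: DF=(2007781/2000000 − 9/400·(0))/(1+9/400) = 4909/5000 ≈ 0.981800
step 2 [1y] swap r/2=421/19397: DF=(1 − 421/19397·(0.981800))/(1+421/19397) = 9579/10000 ≈ 0.957900
step 3 [1.5y] zero: DF = P = 4709/5000 ≈ 0.941800
step 4 [2y] bond c/2=19/800: DF=(1624647/1600000 − 19/800·(0.981800+0.957900+0.941800))/(1+19/800) = 37/40 ≈ 0.925000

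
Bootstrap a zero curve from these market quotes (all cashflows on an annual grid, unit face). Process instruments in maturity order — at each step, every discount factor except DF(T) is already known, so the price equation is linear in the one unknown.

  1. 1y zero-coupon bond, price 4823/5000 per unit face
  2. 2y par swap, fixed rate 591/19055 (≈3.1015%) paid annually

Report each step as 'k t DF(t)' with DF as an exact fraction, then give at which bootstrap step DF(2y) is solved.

1 1 4823/5000
2 2 9409/10000
DF(2y) is solved at step 2

step 1 [1y] zero: DF = P = 4823/5000 ≈ 0.964600
step 2 [2y] swap r/1=591/19055: DF=(1 − 591/19055·(0.964600))/(1+591/19055) = 9409/10000 ≈ 0.940900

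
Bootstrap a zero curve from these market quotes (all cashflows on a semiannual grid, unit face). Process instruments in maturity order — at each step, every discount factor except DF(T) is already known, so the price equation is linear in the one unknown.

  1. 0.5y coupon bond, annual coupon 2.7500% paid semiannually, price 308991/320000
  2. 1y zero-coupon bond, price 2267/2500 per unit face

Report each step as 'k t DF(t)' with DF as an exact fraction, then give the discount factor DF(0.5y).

1 1/2 381/400
2 1 2267/2500
DF(0.5y) = 381/400 ≈ 0.952500

step 1 [0.5y] bond c/2=11/800: DF=(308991/320000 − 11/800·(0))/(1+11/800) = 381/400 ≈ 0.952500
step 2 [1y] zero: DF = P = 2267/2500 ≈ 0.906800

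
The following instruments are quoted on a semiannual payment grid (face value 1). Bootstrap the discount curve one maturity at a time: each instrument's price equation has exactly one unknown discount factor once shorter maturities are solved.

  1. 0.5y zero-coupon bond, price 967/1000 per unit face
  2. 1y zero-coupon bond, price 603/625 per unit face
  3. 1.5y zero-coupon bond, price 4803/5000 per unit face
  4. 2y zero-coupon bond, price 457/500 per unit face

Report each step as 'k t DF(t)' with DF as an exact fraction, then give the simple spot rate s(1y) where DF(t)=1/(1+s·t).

1 1/2 967/1000
2 1 603/625
3 3/2 4803/5000
4 2 457/500
s(1y) = (1/(603/625) − 1)/(1) = 22/603 ≈ 3.6484%

step 1 [0.5y] zero: DF = P = 967/1000 ≈ 0.967000
step 2 [1y] zero: DF = P = 603/625 ≈ 0.964800
step 3 [1.5y] zero: DF = P = 4803/5000 ≈ 0.960600
step 4 [2y] zero: DF = P = 457/500 ≈ 0.914000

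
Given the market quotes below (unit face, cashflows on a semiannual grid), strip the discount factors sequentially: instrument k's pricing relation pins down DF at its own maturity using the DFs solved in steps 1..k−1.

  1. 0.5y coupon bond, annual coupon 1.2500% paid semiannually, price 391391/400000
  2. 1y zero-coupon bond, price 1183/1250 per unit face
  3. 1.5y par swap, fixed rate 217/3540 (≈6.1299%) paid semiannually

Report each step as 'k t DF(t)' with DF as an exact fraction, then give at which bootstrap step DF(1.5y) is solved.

step 1 [0.5y] bond c/2=1/160: DF=(391391/400000 − 1/160·(0))/(1+1/160) = 2431/2500 ≈ 0.972400
step 2 [1y] zero: DF = P = 1183/1250 ≈ 0.946400
step 3 [1.5y] swap r/2=217/7080: DF=(1 − 217/7080·(0.972400+0.946400))/(1+217/7080) = 2283/2500 ≈ 0.913200

1 1/2 2431/2500
2 1 1183/1250
3 3/2 2283/2500
DF(1.5y) is solved at step 3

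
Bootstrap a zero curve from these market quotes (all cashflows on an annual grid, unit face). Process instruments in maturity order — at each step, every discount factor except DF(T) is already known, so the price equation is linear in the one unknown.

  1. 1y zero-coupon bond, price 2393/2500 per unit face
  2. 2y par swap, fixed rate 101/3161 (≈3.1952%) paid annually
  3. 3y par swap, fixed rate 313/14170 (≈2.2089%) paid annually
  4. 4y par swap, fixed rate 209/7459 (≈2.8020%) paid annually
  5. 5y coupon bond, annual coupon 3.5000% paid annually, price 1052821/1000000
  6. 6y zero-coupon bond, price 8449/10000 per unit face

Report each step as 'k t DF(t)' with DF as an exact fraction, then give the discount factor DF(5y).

1 1 2393/2500
2 2 4697/5000
3 3 4687/5000
4 4 1791/2000
5 5 8911/10000
6 6 8449/10000
DF(5y) = 8911/10000 ≈ 0.891100

step 1 [1y] zero: DF = P = 2393/2500 ≈ 0.957200
step 2 [2y] swap r/1=101/3161: DF=(1 − 101/3161·(0.957200))/(1+101/3161) = 4697/5000 ≈ 0.939400
step 3 [3y] swap r/1=313/14170: DF=(1 − 313/14170·(0.957200+0.939400))/(1+313/14170) = 4687/5000 ≈ 0.937400
step 4 [4y] swap r/1=209/7459: DF=(1 − 209/7459·(0.957200+0.939400+0.937400))/(1+209/7459) = 1791/2000 ≈ 0.895500
step 5 [5y] bond c/1=7/200: DF=(1052821/1000000 − 7/200·(0.957200+0.939400+0.937400+0.895500))/(1+7/200) = 8911/10000 ≈ 0.891100
step 6 [6y] zero: DF = P = 8449/10000 ≈ 0.844900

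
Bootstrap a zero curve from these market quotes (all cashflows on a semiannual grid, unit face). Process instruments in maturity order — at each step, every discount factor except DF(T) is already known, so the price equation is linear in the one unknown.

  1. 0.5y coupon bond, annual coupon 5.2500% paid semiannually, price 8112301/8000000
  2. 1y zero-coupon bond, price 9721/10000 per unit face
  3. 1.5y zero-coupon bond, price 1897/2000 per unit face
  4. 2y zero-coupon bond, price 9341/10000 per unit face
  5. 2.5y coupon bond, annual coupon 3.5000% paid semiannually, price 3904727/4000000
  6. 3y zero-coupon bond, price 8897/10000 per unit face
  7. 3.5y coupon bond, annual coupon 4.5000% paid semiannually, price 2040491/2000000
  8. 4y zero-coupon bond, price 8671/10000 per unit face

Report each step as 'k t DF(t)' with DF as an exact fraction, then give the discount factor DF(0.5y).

1 1/2 9881/10000
2 1 9721/10000
3 3/2 1897/2000
4 2 9341/10000
5 5/2 8933/10000
6 3 8897/10000
7 7/2 437/500
8 4 8671/10000
DF(0.5y) = 9881/10000 ≈ 0.988100

step 1 [0.5y] bond c/2=21/800: DF=(8112301/8000000 − 21/800·(0))/(1+21/800) = 9881/10000 ≈ 0.988100
step 2 [1y] zero: DF = P = 9721/10000 ≈ 0.972100
step 3 [1.5y] zero: DF = P = 1897/2000 ≈ 0.948500
step 4 [2y] zero: DF = P = 9341/10000 ≈ 0.934100
step 5 [2.5y] bond c/2=7/400: DF=(3904727/4000000 − 7/400·(0.988100+0.972100+0.948500+0.934100))/(1+7/400) = 8933/10000 ≈ 0.893300
step 6 [3y] zero: DF = P = 8897/10000 ≈ 0.889700
step 7 [3.5y] bond c/2=9/400: DF=(2040491/2000000 − 9/400·(0.988100+0.972100+0.948500+0.934100+0.893300+0.889700))/(1+9/400) = 437/500 ≈ 0.874000
step 8 [4y] zero: DF = P = 8671/10000 ≈ 0.867100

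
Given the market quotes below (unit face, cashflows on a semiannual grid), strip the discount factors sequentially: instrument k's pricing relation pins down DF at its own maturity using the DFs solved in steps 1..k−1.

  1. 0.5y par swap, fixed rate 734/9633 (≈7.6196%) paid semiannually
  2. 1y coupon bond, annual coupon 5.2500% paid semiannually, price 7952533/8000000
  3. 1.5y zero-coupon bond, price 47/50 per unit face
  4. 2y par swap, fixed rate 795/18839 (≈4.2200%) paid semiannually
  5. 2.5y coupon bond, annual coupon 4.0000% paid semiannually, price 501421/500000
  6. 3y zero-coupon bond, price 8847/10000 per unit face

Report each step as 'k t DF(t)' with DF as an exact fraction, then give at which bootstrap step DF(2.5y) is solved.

1 1/2 9633/10000
2 1 118/125
3 3/2 47/50
4 2 1841/2000
5 5/2 9093/10000
6 3 8847/10000
DF(2.5y) is solved at step 5

step 1 [0.5y] swap r/2=367/9633: DF=(1 − 367/9633·(0))/(1+367/9633) = 9633/10000 ≈ 0.963300
step 2 [1y] bond c/2=21/800: DF=(7952533/8000000 − 21/800·(0.963300))/(1+21/800) = 118/125 ≈ 0.944000
step 3 [1.5y] zero: DF = P = 47/50 ≈ 0.940000
step 4 [2y] swap r/2=795/37678: DF=(1 − 795/37678·(0.963300+0.944000+0.940000))/(1+795/37678) = 1841/2000 ≈ 0.920500
step 5 [2.5y] bond c/2=1/50: DF=(501421/500000 − 1/50·(0.963300+0.944000+0.940000+0.920500))/(1+1/50) = 9093/10000 ≈ 0.909300
step 6 [3y] zero: DF = P = 8847/10000 ≈ 0.884700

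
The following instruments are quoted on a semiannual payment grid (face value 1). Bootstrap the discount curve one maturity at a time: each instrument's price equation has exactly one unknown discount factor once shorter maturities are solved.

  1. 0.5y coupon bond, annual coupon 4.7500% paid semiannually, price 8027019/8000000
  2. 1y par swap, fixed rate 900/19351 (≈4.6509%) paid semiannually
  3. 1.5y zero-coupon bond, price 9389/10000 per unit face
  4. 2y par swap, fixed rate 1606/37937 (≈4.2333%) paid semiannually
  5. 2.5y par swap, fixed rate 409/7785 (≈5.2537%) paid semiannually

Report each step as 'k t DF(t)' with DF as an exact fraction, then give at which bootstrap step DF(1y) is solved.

step 1 [0.5y] bond c/2=19/800: DF=(8027019/8000000 − 19/800·(0))/(1+19/800) = 9801/10000 ≈ 0.980100
step 2 [1y] swap r/2=450/19351: DF=(1 − 450/19351·(0.980100))/(1+450/19351) = 191/200 ≈ 0.955000
step 3 [1.5y] zero: DF = P = 9389/10000 ≈ 0.938900
step 4 [2y] swap r/2=803/37937: DF=(1 − 803/37937·(0.980100+0.955000+0.938900))/(1+803/37937) = 9197/10000 ≈ 0.919700
step 5 [2.5y] swap r/2=409/15570: DF=(1 − 409/15570·(0.980100+0.955000+0.938900+0.919700))/(1+409/15570) = 8773/10000 ≈ 0.877300

1 1/2 9801/10000
2 1 191/200
3 3/2 9389/10000
4 2 9197/10000
5 5/2 8773/10000
DF(1y) is solved at step 2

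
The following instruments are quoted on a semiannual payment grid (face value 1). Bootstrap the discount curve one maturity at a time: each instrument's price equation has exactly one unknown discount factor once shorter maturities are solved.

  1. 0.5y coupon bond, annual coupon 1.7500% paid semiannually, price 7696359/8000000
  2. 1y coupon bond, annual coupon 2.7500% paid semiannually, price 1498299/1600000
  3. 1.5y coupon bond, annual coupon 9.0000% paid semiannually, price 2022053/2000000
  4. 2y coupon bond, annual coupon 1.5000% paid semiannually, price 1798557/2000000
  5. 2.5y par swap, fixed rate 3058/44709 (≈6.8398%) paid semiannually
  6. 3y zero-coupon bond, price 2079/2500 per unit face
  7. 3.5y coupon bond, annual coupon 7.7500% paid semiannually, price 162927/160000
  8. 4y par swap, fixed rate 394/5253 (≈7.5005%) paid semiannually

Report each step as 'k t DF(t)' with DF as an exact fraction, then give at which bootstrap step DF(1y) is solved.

1 1/2 9537/10000
2 1 2277/2500
3 3/2 1109/1250
4 2 8721/10000
5 5/2 8471/10000
6 3 2079/2500
7 7/2 313/400
8 4 7439/10000
DF(1y) is solved at step 2

step 1 [0.5y] bond c/2=7/800: DF=(7696359/8000000 − 7/800·(0))/(1+7/800) = 9537/10000 ≈ 0.953700
step 2 [1y] bond c/2=11/800: DF=(1498299/1600000 − 11/800·(0.953700))/(1+11/800) = 2277/2500 ≈ 0.910800
step 3 [1.5y] bond c/2=9/200: DF=(2022053/2000000 − 9/200·(0.953700+0.910800))/(1+9/200) = 1109/1250 ≈ 0.887200
step 4 [2y] bond c/2=3/400: DF=(1798557/2000000 − 3/400·(0.953700+0.910800+0.887200))/(1+3/400) = 8721/10000 ≈ 0.872100
step 5 [2.5y] swap r/2=1529/44709: DF=(1 − 1529/44709·(0.953700+0.910800+0.887200+0.872100))/(1+1529/44709) = 8471/10000 ≈ 0.847100
step 6 [3y] zero: DF = P = 2079/2500 ≈ 0.831600
step 7 [3.5y] bond c/2=31/800: DF=(162927/160000 − 31/800·(0.953700+0.910800+0.887200+0.872100+0.847100+0.831600))/(1+31/800) = 313/400 ≈ 0.782500
step 8 [4y] swap r/2=197/5253: DF=(1 − 197/5253·(0.953700+0.910800+0.887200+0.872100+0.847100+0.831600+0.782500))/(1+197/5253) = 7439/10000 ≈ 0.743900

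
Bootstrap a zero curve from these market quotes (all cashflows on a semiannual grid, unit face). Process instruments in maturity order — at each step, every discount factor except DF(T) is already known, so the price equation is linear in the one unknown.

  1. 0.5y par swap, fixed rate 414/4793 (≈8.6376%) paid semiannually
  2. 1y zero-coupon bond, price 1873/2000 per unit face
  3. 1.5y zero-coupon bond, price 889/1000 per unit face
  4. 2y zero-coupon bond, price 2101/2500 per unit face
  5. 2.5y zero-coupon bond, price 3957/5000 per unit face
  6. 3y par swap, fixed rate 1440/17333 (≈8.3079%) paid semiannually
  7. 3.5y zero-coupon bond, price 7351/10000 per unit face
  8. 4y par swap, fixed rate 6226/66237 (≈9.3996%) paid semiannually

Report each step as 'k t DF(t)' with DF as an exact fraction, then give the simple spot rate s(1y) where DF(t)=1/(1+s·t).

step 1 [0.5y] swap r/2=207/4793: DF=(1 − 207/4793·(0))/(1+207/4793) = 4793/5000 ≈ 0.958600
step 2 [1y] zero: DF = P = 1873/2000 ≈ 0.936500
step 3 [1.5y] zero: DF = P = 889/1000 ≈ 0.889000
step 4 [2y] zero: DF = P = 2101/2500 ≈ 0.840400
step 5 [2.5y] zero: DF = P = 3957/5000 ≈ 0.791400
step 6 [3y] swap r/2=720/17333: DF=(1 − 720/17333·(0.958600+0.936500+0.889000+0.840400+0.791400))/(1+720/17333) = 98/125 ≈ 0.784000
step 7 [3.5y] zero: DF = P = 7351/10000 ≈ 0.735100
step 8 [4y] swap r/2=3113/66237: DF=(1 − 3113/66237·(0.958600+0.936500+0.889000+0.840400+0.791400+0.784000+0.735100))/(1+3113/66237) = 6887/10000 ≈ 0.688700

1 1/2 4793/5000
2 1 1873/2000
3 3/2 889/1000
4 2 2101/2500
5 5/2 3957/5000
6 3 98/125
7 7/2 7351/10000
8 4 6887/10000
s(1y) = (1/(1873/2000) − 1)/(1) = 127/1873 ≈ 6.7806%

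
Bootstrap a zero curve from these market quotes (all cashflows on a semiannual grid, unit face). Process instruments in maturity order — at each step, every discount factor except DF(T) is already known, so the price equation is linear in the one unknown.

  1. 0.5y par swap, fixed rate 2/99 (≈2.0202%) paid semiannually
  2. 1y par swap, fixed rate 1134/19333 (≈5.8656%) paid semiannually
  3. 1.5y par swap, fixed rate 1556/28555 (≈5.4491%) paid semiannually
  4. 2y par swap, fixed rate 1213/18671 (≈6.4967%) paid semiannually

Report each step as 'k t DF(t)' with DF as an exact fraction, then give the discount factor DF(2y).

1 1/2 99/100
2 1 9433/10000
3 3/2 4611/5000
4 2 8787/10000
DF(2y) = 8787/10000 ≈ 0.878700

step 1 [0.5y] swap r/2=1/99: DF=(1 − 1/99·(0))/(1+1/99) = 99/100 ≈ 0.990000
step 2 [1y] swap r/2=567/19333: DF=(1 − 567/19333·(0.990000))/(1+567/19333) = 9433/10000 ≈ 0.943300
step 3 [1.5y] swap r/2=778/28555: DF=(1 − 778/28555·(0.990000+0.943300))/(1+778/28555) = 4611/5000 ≈ 0.922200
step 4 [2y] swap r/2=1213/37342: DF=(1 − 1213/37342·(0.990000+0.943300+0.922200))/(1+1213/37342) = 8787/10000 ≈ 0.878700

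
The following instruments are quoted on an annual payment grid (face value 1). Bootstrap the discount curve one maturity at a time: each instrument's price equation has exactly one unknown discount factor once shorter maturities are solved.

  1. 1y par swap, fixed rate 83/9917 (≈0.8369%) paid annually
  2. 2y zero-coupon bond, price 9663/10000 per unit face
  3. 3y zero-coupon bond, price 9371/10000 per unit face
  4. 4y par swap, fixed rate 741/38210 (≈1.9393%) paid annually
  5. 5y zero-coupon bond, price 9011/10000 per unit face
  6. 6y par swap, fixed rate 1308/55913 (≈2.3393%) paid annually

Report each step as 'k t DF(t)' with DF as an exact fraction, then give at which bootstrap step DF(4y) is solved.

1 1 9917/10000
2 2 9663/10000
3 3 9371/10000
4 4 9259/10000
5 5 9011/10000
6 6 2173/2500
DF(4y) is solved at step 4

step 1 [1y] swap r/1=83/9917: DF=(1 − 83/9917·(0))/(1+83/9917) = 9917/10000 ≈ 0.991700
step 2 [2y] zero: DF = P = 9663/10000 ≈ 0.966300
step 3 [3y] zero: DF = P = 9371/10000 ≈ 0.937100
step 4 [4y] swap r/1=741/38210: DF=(1 − 741/38210·(0.991700+0.966300+0.937100))/(1+741/38210) = 9259/10000 ≈ 0.925900
step 5 [5y] zero: DF = P = 9011/10000 ≈ 0.901100
step 6 [6y] swap r/1=1308/55913: DF=(1 − 1308/55913·(0.991700+0.966300+0.937100+0.925900+0.901100))/(1+1308/55913) = 2173/2500 ≈ 0.869200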